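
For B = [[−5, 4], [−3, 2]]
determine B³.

tr B = −3 and det B = 2, so the characteristic polynomial is λ² − (−3)λ + (2) with roots −2 and −1.
Eigenvectors give P = [[4, 1], [3, 1]] with P⁻¹ = [[1, −1], [−3, 4]], and B = P·diag(−2, −1)·P⁻¹.
Then B³ = P·diag(−8, −1)·P⁻¹ = [[−32, −1], [−24, −1]] · [[1, −1], [−3, 4]] = [[−29, 28], [−21, 20]].

[[−29, 28], [−21, 20]]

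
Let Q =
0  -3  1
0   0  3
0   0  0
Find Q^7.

[[0, 0, 0], [0, 0, 0], [0, 0, 0]]

Q is strictly triangular, hence nilpotent: Q^3 = 0, so Q^7 = 0.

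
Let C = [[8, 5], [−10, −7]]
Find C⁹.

[[39878, 20195], [−40390, −20707]]

tr C = 1 and det C = −6, so the characteristic polynomial is λ² − (1)λ + (−6) with roots 3 and −2.
Eigenvectors give P = [[1, 1], [−1, −2]] with P⁻¹ = [[2, 1], [−1, −1]], and C = P·diag(3, −2)·P⁻¹.
Then C⁹ = P·diag(19683, −512)·P⁻¹ = [[19683, −512], [−19683, 1024]] · [[2, 1], [−1, −1]] = [[39878, 20195], [−40390, −20707]].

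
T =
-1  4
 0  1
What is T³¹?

[[-1, 4], [0, 1]]

T² = I (check: tr T = 0 and det T = -1), so T³¹ = T since 31 is odd.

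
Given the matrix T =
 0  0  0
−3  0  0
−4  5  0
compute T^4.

T is strictly triangular, hence nilpotent: T^3 = 0, so T^4 = 0.

[[0, 0, 0], [0, 0, 0], [0, 0, 0]]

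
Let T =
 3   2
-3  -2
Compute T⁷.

T² = T (a projection; rank 1, trace 1), so T⁷ = T.

[[3, 2], [-3, -2]]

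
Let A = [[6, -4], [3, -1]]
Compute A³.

[[84, -76], [57, -49]]

tr A = 5 and det A = 6, so the characteristic polynomial is λ² − (5)λ + (6) with roots 3 and 2.
Eigenvectors give P = [[4, 1], [3, 1]] with P⁻¹ = [[1, -1], [-3, 4]], and A = P·diag(3, 2)·P⁻¹.
Then A³ = P·diag(27, 8)·P⁻¹ = [[108, 8], [81, 8]] · [[1, -1], [-3, 4]] = [[84, -76], [57, -49]].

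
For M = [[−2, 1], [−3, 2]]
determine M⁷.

M² = I (check: tr M = 0 and det M = −1), so M⁷ = M since 7 is odd.

[[−2, 1], [−3, 2]]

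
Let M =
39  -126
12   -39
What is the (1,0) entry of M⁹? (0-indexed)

78732

tr M = 0 and det M = -9, so the characteristic polynomial is λ² − (0)λ + (-9) with roots -3 and 3.
Eigenvectors give P = [[-3, -7], [-1, -2]] with P⁻¹ = [[2, -7], [-1, 3]], and M = P·diag(-3, 3)·P⁻¹.
Then M⁹ = P·diag(-19683, 19683)·P⁻¹ = [[59049, -137781], [19683, -39366]] · [[2, -7], [-1, 3]] = [[255879, -826686], [78732, -255879]].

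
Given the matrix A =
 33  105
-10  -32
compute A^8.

tr A = 1 and det A = -6, so the characteristic polynomial is λ² − (1)λ + (-6) with roots -2 and 3.
Eigenvectors give P = [[-3, 7], [1, -2]] with P⁻¹ = [[2, 7], [1, 3]], and A = P·diag(-2, 3)·P⁻¹.
Then A^8 = P·diag(256, 6561)·P⁻¹ = [[-768, 45927], [256, -13122]] · [[2, 7], [1, 3]] = [[44391, 132405], [-12610, -37574]].

[[44391, 132405], [-12610, -37574]]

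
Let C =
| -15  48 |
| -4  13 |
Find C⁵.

tr C = -2 and det C = -3, so the characteristic polynomial is λ² − (-2)λ + (-3) with roots 1 and -3.
Eigenvectors give P = [[3, 4], [1, 1]] with P⁻¹ = [[-1, 4], [1, -3]], and C = P·diag(1, -3)·P⁻¹.
Then C⁵ = P·diag(1, -243)·P⁻¹ = [[3, -972], [1, -243]] · [[-1, 4], [1, -3]] = [[-975, 2928], [-244, 733]].

[[-975, 2928], [-244, 733]]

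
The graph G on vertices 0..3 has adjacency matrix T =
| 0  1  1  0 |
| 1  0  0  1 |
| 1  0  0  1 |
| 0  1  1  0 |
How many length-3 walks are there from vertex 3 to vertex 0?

The number of length-3 walks from vertex 3 to vertex 0 is entry (3,0) of T³, where T is the adjacency matrix.
T² = [[2, 0, 0, 2], [0, 2, 2, 0], [0, 2, 2, 0], [2, 0, 0, 2]]
T³ = [[0, 4, 4, 0], [4, 0, 0, 4], [4, 0, 0, 4], [0, 4, 4, 0]]

0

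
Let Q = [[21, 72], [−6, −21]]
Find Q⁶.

tr Q = 0 and det Q = −9, so the characteristic polynomial is λ² − (0)λ + (−9) with roots 3 and −3.
Eigenvectors give P = [[−4, 3], [1, −1]] with P⁻¹ = [[−1, −3], [−1, −4]], and Q = P·diag(3, −3)·P⁻¹.
Then Q⁶ = P·diag(729, 729)·P⁻¹ = [[−2916, 2187], [729, −729]] · [[−1, −3], [−1, −4]] = [[729, 0], [0, 729]].

[[729, 0], [0, 729]]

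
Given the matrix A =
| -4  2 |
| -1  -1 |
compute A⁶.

[[1394, -1330], [665, -601]]

tr A = -5 and det A = 6, so the characteristic polynomial is λ² − (-5)λ + (6) with roots -2 and -3.
Eigenvectors give P = [[1, 2], [1, 1]] with P⁻¹ = [[-1, 2], [1, -1]], and A = P·diag(-2, -3)·P⁻¹.
Then A⁶ = P·diag(64, 729)·P⁻¹ = [[64, 1458], [64, 729]] · [[-1, 2], [1, -1]] = [[1394, -1330], [665, -601]].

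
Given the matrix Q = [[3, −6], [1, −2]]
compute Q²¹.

Q² = Q (a projection; rank 1, trace 1), so Q²¹ = Q.

[[3, −6], [1, −2]]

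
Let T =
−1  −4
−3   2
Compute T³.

[[−1, −60], [−45, 44]]

T² = [[13, −4], [−3, 16]]
T³ = [[−1, −60], [−45, 44]]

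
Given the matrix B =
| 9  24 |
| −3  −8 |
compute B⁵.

[[9, 24], [−3, −8]]

B² = B (a projection; rank 1, trace 1), so B⁵ = B.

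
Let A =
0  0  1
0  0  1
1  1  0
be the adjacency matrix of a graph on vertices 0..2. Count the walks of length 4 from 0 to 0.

2

The number of length-4 walks from vertex 0 to vertex 0 is entry (0,0) of A⁴, where A is the adjacency matrix.
A² = [[1, 1, 0], [1, 1, 0], [0, 0, 2]]
A³ = [[0, 0, 2], [0, 0, 2], [2, 2, 0]]
A⁴ = [[2, 2, 0], [2, 2, 0], [0, 0, 4]]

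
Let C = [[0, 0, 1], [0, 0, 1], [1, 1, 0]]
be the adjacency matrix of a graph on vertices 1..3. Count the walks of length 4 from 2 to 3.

0

The number of length-4 walks from vertex 2 to vertex 3 is entry (2,3) of C^4, where C is the adjacency matrix.
C^2 = [[1, 1, 0], [1, 1, 0], [0, 0, 2]]
C^3 = [[0, 0, 2], [0, 0, 2], [2, 2, 0]]
C^4 = [[2, 2, 0], [2, 2, 0], [0, 0, 4]]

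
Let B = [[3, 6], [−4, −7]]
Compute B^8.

tr B = −4 and det B = 3, so the characteristic polynomial is λ² − (−4)λ + (3) with roots −3 and −1.
Eigenvectors give P = [[−1, 3], [1, −2]] with P⁻¹ = [[2, 3], [1, 1]], and B = P·diag(−3, −1)·P⁻¹.
Then B^8 = P·diag(6561, 1)·P⁻¹ = [[−6561, 3], [6561, −2]] · [[2, 3], [1, 1]] = [[−13119, −19680], [13120, 19681]].

[[−13119, −19680], [13120, 19681]]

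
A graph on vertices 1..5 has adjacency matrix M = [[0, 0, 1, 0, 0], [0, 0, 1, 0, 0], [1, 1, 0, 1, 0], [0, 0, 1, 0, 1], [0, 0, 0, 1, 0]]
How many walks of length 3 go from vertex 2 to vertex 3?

The number of length-3 walks from vertex 2 to vertex 3 is entry (2,3) of M³, where M is the adjacency matrix.
M² = [[1, 1, 0, 1, 0], [1, 1, 0, 1, 0], [0, 0, 3, 0, 1], [1, 1, 0, 2, 0], [0, 0, 1, 0, 1]]
M³ = [[0, 0, 3, 0, 1], [0, 0, 3, 0, 1], [3, 3, 0, 4, 0], [0, 0, 4, 0, 2], [1, 1, 0, 2, 0]]

3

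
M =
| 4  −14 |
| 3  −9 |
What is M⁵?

[[1234, −2954], [633, −1509]]

tr M = −5 and det M = 6, so the characteristic polynomial is λ² − (−5)λ + (6) with roots −3 and −2.
Eigenvectors give P = [[2, 7], [1, 3]] with P⁻¹ = [[−3, 7], [1, −2]], and M = P·diag(−3, −2)·P⁻¹.
Then M⁵ = P·diag(−243, −32)·P⁻¹ = [[−486, −224], [−243, −96]] · [[−3, 7], [1, −2]] = [[1234, −2954], [633, −1509]].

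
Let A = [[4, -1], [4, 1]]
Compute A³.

[[28, -17], [68, -23]]

A² = [[12, -5], [20, -3]]
A³ = [[28, -17], [68, -23]]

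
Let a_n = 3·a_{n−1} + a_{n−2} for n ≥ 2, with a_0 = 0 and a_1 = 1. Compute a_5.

109

With companion matrix T = [[3, 1], [1, 0]], [a_n, a_{n−1}]ᵀ = T·[a_{n−1}, a_{n−2}]ᵀ, so [a_5, a_4]ᵀ = T^4·[a_1, a_0]ᵀ.
T^4 = [[109, 33], [33, 10]], giving [a_5, a_4]ᵀ = [[109], [33]].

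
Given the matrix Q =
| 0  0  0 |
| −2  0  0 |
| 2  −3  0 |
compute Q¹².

[[0, 0, 0], [0, 0, 0], [0, 0, 0]]

Q is strictly triangular, hence nilpotent: Q³ = 0, so Q¹² = 0.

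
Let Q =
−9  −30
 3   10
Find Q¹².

Q² = Q (a projection; rank 1, trace 1), so Q¹² = Q.

[[−9, −30], [3, 10]]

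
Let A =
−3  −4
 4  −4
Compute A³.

A² = [[−7, 28], [−28, 0]]
A³ = [[133, −84], [84, 112]]

[[133, −84], [84, 112]]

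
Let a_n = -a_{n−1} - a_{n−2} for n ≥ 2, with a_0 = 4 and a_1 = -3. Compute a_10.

With companion matrix M = [[-1, -1], [1, 0]], [a_n, a_{n−1}]ᵀ = M·[a_{n−1}, a_{n−2}]ᵀ, so [a_10, a_9]ᵀ = M^9·[a_1, a_0]ᵀ.
M^9 = [[1, 0], [0, 1]], giving [a_10, a_9]ᵀ = [[-3], [4]].

-3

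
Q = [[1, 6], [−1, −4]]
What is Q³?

[[13, 42], [−7, −22]]

tr Q = −3 and det Q = 2, so the characteristic polynomial is λ² − (−3)λ + (2) with roots −1 and −2.
Eigenvectors give P = [[3, 2], [−1, −1]] with P⁻¹ = [[1, 2], [−1, −3]], and Q = P·diag(−1, −2)·P⁻¹.
Then Q³ = P·diag(−1, −8)·P⁻¹ = [[−3, −16], [1, 8]] · [[1, 2], [−1, −3]] = [[13, 42], [−7, −22]].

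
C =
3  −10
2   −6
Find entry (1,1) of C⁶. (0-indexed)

tr C = −3 and det C = 2, so the characteristic polynomial is λ² − (−3)λ + (2) with roots −1 and −2.
Eigenvectors give P = [[5, 2], [2, 1]] with P⁻¹ = [[1, −2], [−2, 5]], and C = P·diag(−1, −2)·P⁻¹.
Then C⁶ = P·diag(1, 64)·P⁻¹ = [[5, 128], [2, 64]] · [[1, −2], [−2, 5]] = [[−251, 630], [−126, 316]].

316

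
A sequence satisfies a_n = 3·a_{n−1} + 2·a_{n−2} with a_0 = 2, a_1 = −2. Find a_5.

−122

With companion matrix A = [[3, 2], [1, 0]], [a_n, a_{n−1}]ᵀ = A·[a_{n−1}, a_{n−2}]ᵀ, so [a_5, a_4]ᵀ = A⁴·[a_1, a_0]ᵀ.
A⁴ = [[139, 78], [39, 22]], giving [a_5, a_4]ᵀ = [[−122], [−34]].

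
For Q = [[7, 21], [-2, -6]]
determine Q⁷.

Q² = Q (a projection; rank 1, trace 1), so Q⁷ = Q.

[[7, 21], [-2, -6]]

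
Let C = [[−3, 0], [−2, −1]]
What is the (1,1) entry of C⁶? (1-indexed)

729

tr C = −4 and det C = 3, so the characteristic polynomial is λ² − (−4)λ + (3) with roots −3 and −1.
Eigenvectors give P = [[1, 0], [1, −1]] with P⁻¹ = [[1, 0], [1, −1]], and C = P·diag(−3, −1)·P⁻¹.
Then C⁶ = P·diag(729, 1)·P⁻¹ = [[729, 0], [729, −1]] · [[1, 0], [1, −1]] = [[729, 0], [728, 1]].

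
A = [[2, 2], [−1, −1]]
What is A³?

A² = A (a projection; rank 1, trace 1), so A³ = A.

[[2, 2], [−1, −1]]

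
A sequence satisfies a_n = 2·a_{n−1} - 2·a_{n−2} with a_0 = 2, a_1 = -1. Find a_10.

-96

With companion matrix B = [[2, -2], [1, 0]], [a_n, a_{n−1}]ᵀ = B·[a_{n−1}, a_{n−2}]ᵀ, so [a_10, a_9]ᵀ = B⁹·[a_1, a_0]ᵀ.
B⁹ = [[32, -32], [16, 0]], giving [a_10, a_9]ᵀ = [[-96], [-16]].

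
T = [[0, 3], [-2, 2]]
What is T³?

T² = [[-6, 6], [-4, -2]]
T³ = [[-12, -6], [4, -16]]

[[-12, -6], [4, -16]]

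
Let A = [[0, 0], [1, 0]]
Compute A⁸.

A is strictly triangular, hence nilpotent: A² = 0, so A⁸ = 0.

[[0, 0], [0, 0]]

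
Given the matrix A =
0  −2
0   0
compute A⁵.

[[0, 0], [0, 0]]

A is strictly triangular, hence nilpotent: A² = 0, so A⁵ = 0.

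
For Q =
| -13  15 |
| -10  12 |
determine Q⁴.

tr Q = -1 and det Q = -6, so the characteristic polynomial is λ² − (-1)λ + (-6) with roots -3 and 2.
Eigenvectors give P = [[3, 1], [2, 1]] with P⁻¹ = [[1, -1], [-2, 3]], and Q = P·diag(-3, 2)·P⁻¹.
Then Q⁴ = P·diag(81, 16)·P⁻¹ = [[243, 16], [162, 16]] · [[1, -1], [-2, 3]] = [[211, -195], [130, -114]].

[[211, -195], [130, -114]]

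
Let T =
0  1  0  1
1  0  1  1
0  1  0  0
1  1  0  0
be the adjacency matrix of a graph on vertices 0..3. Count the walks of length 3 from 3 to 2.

The number of length-3 walks from vertex 3 to vertex 2 is entry (3,2) of T³, where T is the adjacency matrix.
T² = [[2, 1, 1, 1], [1, 3, 0, 1], [1, 0, 1, 1], [1, 1, 1, 2]]
T³ = [[2, 4, 1, 3], [4, 2, 3, 4], [1, 3, 0, 1], [3, 4, 1, 2]]

1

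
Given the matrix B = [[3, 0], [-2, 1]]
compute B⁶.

[[729, 0], [-728, 1]]

tr B = 4 and det B = 3, so the characteristic polynomial is λ² − (4)λ + (3) with roots 1 and 3.
Eigenvectors give P = [[0, 1], [-1, -1]] with P⁻¹ = [[-1, -1], [1, 0]], and B = P·diag(1, 3)·P⁻¹.
Then B⁶ = P·diag(1, 729)·P⁻¹ = [[0, 729], [-1, -729]] · [[-1, -1], [1, 0]] = [[729, 0], [-728, 1]].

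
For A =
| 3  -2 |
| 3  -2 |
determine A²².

A² = A (a projection; rank 1, trace 1), so A²² = A.

[[3, -2], [3, -2]]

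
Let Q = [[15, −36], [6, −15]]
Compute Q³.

[[135, −324], [54, −135]]

tr Q = 0 and det Q = −9, so the characteristic polynomial is λ² − (0)λ + (−9) with roots −3 and 3.
Eigenvectors give P = [[2, 3], [1, 1]] with P⁻¹ = [[−1, 3], [1, −2]], and Q = P·diag(−3, 3)·P⁻¹.
Then Q³ = P·diag(−27, 27)·P⁻¹ = [[−54, 81], [−27, 27]] · [[−1, 3], [1, −2]] = [[135, −324], [54, −135]].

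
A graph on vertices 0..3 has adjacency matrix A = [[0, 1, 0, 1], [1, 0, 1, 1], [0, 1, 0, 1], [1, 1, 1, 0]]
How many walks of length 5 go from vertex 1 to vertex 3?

33

The number of length-5 walks from vertex 1 to vertex 3 is entry (1,3) of A⁵, where A is the adjacency matrix.
A² = [[2, 1, 2, 1], [1, 3, 1, 2], [2, 1, 2, 1], [1, 2, 1, 3]]
A³ = [[2, 5, 2, 5], [5, 4, 5, 5], [2, 5, 2, 5], [5, 5, 5, 4]]
A⁴ = [[10, 9, 10, 9], [9, 15, 9, 14], [10, 9, 10, 9], [9, 14, 9, 15]]
A⁵ = [[18, 29, 18, 29], [29, 32, 29, 33], [18, 29, 18, 29], [29, 33, 29, 32]]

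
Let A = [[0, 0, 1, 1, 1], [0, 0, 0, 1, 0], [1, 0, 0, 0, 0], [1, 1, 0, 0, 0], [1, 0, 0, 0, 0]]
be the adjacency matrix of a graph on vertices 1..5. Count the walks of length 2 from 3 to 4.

The number of length-2 walks from vertex 3 to vertex 4 is entry (3,4) of A², where A is the adjacency matrix.
A² = [[3, 1, 0, 0, 0], [1, 1, 0, 0, 0], [0, 0, 1, 1, 1], [0, 0, 1, 2, 1], [0, 0, 1, 1, 1]]

1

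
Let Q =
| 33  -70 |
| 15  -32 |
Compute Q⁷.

tr Q = 1 and det Q = -6, so the characteristic polynomial is λ² − (1)λ + (-6) with roots -2 and 3.
Eigenvectors give P = [[-2, -7], [-1, -3]] with P⁻¹ = [[3, -7], [-1, 2]], and Q = P·diag(-2, 3)·P⁻¹.
Then Q⁷ = P·diag(-128, 2187)·P⁻¹ = [[256, -15309], [128, -6561]] · [[3, -7], [-1, 2]] = [[16077, -32410], [6945, -14018]].

[[16077, -32410], [6945, -14018]]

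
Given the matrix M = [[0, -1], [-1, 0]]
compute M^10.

M² = I (check: tr M = 0 and det M = -1), so M^10 = I since 10 is even.

[[1, 0], [0, 1]]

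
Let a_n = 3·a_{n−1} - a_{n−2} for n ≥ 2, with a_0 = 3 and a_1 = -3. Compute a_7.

With companion matrix Q = [[3, -1], [1, 0]], [a_n, a_{n−1}]ᵀ = Q·[a_{n−1}, a_{n−2}]ᵀ, so [a_7, a_6]ᵀ = Q^6·[a_1, a_0]ᵀ.
Q^6 = [[377, -144], [144, -55]], giving [a_7, a_6]ᵀ = [[-1563], [-597]].

-1563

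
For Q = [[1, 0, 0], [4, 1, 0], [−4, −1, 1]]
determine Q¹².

Q = I + N where N = [[0, 0, 0], [4, 0, 0], [−4, −1, 0]] is strictly lower-triangular, so N³ = 0.
(I + N)¹² = I + 12·N + 66·N² = [[1, 0, 0], [48, 1, 0], [−312, −12, 1]].

[[1, 0, 0], [48, 1, 0], [−312, −12, 1]]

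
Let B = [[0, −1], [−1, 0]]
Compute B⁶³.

[[0, −1], [−1, 0]]

B² = I (check: tr B = 0 and det B = −1), so B⁶³ = B since 63 is odd.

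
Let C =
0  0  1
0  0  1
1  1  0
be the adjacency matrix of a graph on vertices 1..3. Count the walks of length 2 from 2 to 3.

The number of length-2 walks from vertex 2 to vertex 3 is entry (2,3) of C^2, where C is the adjacency matrix.
C^2 = [[1, 1, 0], [1, 1, 0], [0, 0, 2]]

0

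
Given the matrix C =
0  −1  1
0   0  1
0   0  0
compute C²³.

C is strictly triangular, hence nilpotent: C³ = 0, so C²³ = 0.

[[0, 0, 0], [0, 0, 0], [0, 0, 0]]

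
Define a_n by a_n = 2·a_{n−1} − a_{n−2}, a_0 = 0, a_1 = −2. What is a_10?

−20

With companion matrix C = [[2, −1], [1, 0]], [a_n, a_{n−1}]ᵀ = C·[a_{n−1}, a_{n−2}]ᵀ, so [a_10, a_9]ᵀ = C⁹·[a_1, a_0]ᵀ.
C⁹ = [[10, −9], [9, −8]], giving [a_10, a_9]ᵀ = [[−20], [−18]].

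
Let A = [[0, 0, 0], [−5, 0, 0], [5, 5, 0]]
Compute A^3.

[[0, 0, 0], [0, 0, 0], [0, 0, 0]]

A is strictly triangular, hence nilpotent: A^3 = 0, so A^3 = 0.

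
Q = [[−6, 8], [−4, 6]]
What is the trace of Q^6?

tr Q = 0 and det Q = −4, so the characteristic polynomial is λ² − (0)λ + (−4) with roots 2 and −2.
Eigenvectors give P = [[1, 2], [1, 1]] with P⁻¹ = [[−1, 2], [1, −1]], and Q = P·diag(2, −2)·P⁻¹.
Then Q^6 = P·diag(64, 64)·P⁻¹ = [[64, 128], [64, 64]] · [[−1, 2], [1, −1]] = [[64, 0], [0, 64]].

128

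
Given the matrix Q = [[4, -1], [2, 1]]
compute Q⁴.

Q² = [[14, -5], [10, -1]]
Q³ = [[46, -19], [38, -11]]
Q⁴ = [[146, -65], [130, -49]]

[[146, -65], [130, -49]]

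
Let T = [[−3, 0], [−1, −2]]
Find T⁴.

[[81, 0], [65, 16]]

tr T = −5 and det T = 6, so the characteristic polynomial is λ² − (−5)λ + (6) with roots −2 and −3.
Eigenvectors give P = [[0, 1], [−1, 1]] with P⁻¹ = [[1, −1], [1, 0]], and T = P·diag(−2, −3)·P⁻¹.
Then T⁴ = P·diag(16, 81)·P⁻¹ = [[0, 81], [−16, 81]] · [[1, −1], [1, 0]] = [[81, 0], [65, 16]].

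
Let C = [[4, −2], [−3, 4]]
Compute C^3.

[[136, −108], [−162, 136]]

C^2 = [[22, −16], [−24, 22]]
C^3 = [[136, −108], [−162, 136]]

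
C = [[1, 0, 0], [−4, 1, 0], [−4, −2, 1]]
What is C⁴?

[[1, 0, 0], [−16, 1, 0], [32, −8, 1]]

C = I + N where N = [[0, 0, 0], [−4, 0, 0], [−4, −2, 0]] is strictly lower-triangular, so N³ = 0.
(I + N)⁴ = I + 4·N + 6·N² = [[1, 0, 0], [−16, 1, 0], [32, −8, 1]].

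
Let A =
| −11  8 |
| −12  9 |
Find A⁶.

[[2185, −1456], [2184, −1455]]

tr A = −2 and det A = −3, so the characteristic polynomial is λ² − (−2)λ + (−3) with roots 1 and −3.
Eigenvectors give P = [[2, −1], [3, −1]] with P⁻¹ = [[−1, 1], [−3, 2]], and A = P·diag(1, −3)·P⁻¹.
Then A⁶ = P·diag(1, 729)·P⁻¹ = [[2, −729], [3, −729]] · [[−1, 1], [−3, 2]] = [[2185, −1456], [2184, −1455]].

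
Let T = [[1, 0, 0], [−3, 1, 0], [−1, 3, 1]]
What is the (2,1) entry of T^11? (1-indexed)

−33

T = I + N where N = [[0, 0, 0], [−3, 0, 0], [−1, 3, 0]] is strictly lower-triangular, so N^3 = 0.
(I + N)^11 = I + 11·N + 55·N^2 = [[1, 0, 0], [−33, 1, 0], [−506, 33, 1]].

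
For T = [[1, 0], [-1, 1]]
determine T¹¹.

T = I + N where N = [[0, 0], [-1, 0]] is strictly lower-triangular, so N² = 0.
(I + N)¹¹ = I + 11·N = [[1, 0], [-11, 1]].

[[1, 0], [-11, 1]]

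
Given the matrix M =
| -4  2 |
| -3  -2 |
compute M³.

M² = [[10, -12], [18, -2]]
M³ = [[-4, 44], [-66, 40]]

[[-4, 44], [-66, 40]]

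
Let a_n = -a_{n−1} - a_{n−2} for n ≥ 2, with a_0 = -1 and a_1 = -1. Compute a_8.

With companion matrix A = [[-1, -1], [1, 0]], [a_n, a_{n−1}]ᵀ = A·[a_{n−1}, a_{n−2}]ᵀ, so [a_8, a_7]ᵀ = A⁷·[a_1, a_0]ᵀ.
A⁷ = [[-1, -1], [1, 0]], giving [a_8, a_7]ᵀ = [[2], [-1]].

2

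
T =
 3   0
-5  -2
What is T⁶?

[[729, 0], [-665, 64]]

tr T = 1 and det T = -6, so the characteristic polynomial is λ² − (1)λ + (-6) with roots 3 and -2.
Eigenvectors give P = [[-1, 0], [1, 1]] with P⁻¹ = [[-1, 0], [1, 1]], and T = P·diag(3, -2)·P⁻¹.
Then T⁶ = P·diag(729, 64)·P⁻¹ = [[-729, 0], [729, 64]] · [[-1, 0], [1, 1]] = [[729, 0], [-665, 64]].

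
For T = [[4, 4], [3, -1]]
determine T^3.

[[148, 100], [75, 23]]

T^2 = [[28, 12], [9, 13]]
T^3 = [[148, 100], [75, 23]]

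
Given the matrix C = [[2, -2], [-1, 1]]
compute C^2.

[[6, -6], [-3, 3]]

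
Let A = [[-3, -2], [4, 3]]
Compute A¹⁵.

A² = I (check: tr A = 0 and det A = -1), so A¹⁵ = A since 15 is odd.

[[-3, -2], [4, 3]]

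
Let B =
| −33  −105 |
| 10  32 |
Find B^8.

[[44391, 132405], [−12610, −37574]]

tr B = −1 and det B = −6, so the characteristic polynomial is λ² − (−1)λ + (−6) with roots 2 and −3.
Eigenvectors give P = [[3, −7], [−1, 2]] with P⁻¹ = [[−2, −7], [−1, −3]], and B = P·diag(2, −3)·P⁻¹.
Then B^8 = P·diag(256, 6561)·P⁻¹ = [[768, −45927], [−256, 13122]] · [[−2, −7], [−1, −3]] = [[44391, 132405], [−12610, −37574]].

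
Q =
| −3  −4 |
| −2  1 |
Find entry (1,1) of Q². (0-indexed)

9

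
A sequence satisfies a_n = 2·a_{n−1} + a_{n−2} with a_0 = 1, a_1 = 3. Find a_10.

8119

With companion matrix B = [[2, 1], [1, 0]], [a_n, a_{n−1}]ᵀ = B·[a_{n−1}, a_{n−2}]ᵀ, so [a_10, a_9]ᵀ = B^9·[a_1, a_0]ᵀ.
B^9 = [[2378, 985], [985, 408]], giving [a_10, a_9]ᵀ = [[8119], [3363]].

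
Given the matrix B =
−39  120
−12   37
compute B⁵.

[[−2439, 7320], [−732, 2197]]

tr B = −2 and det B = −3, so the characteristic polynomial is λ² − (−2)λ + (−3) with roots −3 and 1.
Eigenvectors give P = [[10, 3], [3, 1]] with P⁻¹ = [[1, −3], [−3, 10]], and B = P·diag(−3, 1)·P⁻¹.
Then B⁵ = P·diag(−243, 1)·P⁻¹ = [[−2430, 3], [−729, 1]] · [[1, −3], [−3, 10]] = [[−2439, 7320], [−732, 2197]].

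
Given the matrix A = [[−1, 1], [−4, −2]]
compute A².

[[−3, −3], [12, 0]]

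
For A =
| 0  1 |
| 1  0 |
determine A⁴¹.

A² = I (check: tr A = 0 and det A = -1), so A⁴¹ = A since 41 is odd.

[[0, 1], [1, 0]]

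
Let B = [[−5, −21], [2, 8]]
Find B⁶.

tr B = 3 and det B = 2, so the characteristic polynomial is λ² − (3)λ + (2) with roots 2 and 1.
Eigenvectors give P = [[−3, 7], [1, −2]] with P⁻¹ = [[2, 7], [1, 3]], and B = P·diag(2, 1)·P⁻¹.
Then B⁶ = P·diag(64, 1)·P⁻¹ = [[−192, 7], [64, −2]] · [[2, 7], [1, 3]] = [[−377, −1323], [126, 442]].

[[−377, −1323], [126, 442]]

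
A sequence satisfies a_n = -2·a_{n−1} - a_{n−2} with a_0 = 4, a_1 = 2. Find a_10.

-56

With companion matrix M = [[-2, -1], [1, 0]], [a_n, a_{n−1}]ᵀ = M·[a_{n−1}, a_{n−2}]ᵀ, so [a_10, a_9]ᵀ = M⁹·[a_1, a_0]ᵀ.
M⁹ = [[-10, -9], [9, 8]], giving [a_10, a_9]ᵀ = [[-56], [50]].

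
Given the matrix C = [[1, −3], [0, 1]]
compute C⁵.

[[1, −15], [0, 1]]

C = I + N where N = [[0, −3], [0, 0]] is strictly upper-triangular, so N² = 0.
(I + N)⁵ = I + 5·N = [[1, −15], [0, 1]].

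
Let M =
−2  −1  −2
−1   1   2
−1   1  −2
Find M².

[[7, −1, 6], [−1, 4, 0], [3, 0, 8]]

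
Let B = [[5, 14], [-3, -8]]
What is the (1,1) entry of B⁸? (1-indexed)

-1529

tr B = -3 and det B = 2, so the characteristic polynomial is λ² − (-3)λ + (2) with roots -1 and -2.
Eigenvectors give P = [[7, -2], [-3, 1]] with P⁻¹ = [[1, 2], [3, 7]], and B = P·diag(-1, -2)·P⁻¹.
Then B⁸ = P·diag(1, 256)·P⁻¹ = [[7, -512], [-3, 256]] · [[1, 2], [3, 7]] = [[-1529, -3570], [765, 1786]].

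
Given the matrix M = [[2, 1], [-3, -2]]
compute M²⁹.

M² = I (check: tr M = 0 and det M = -1), so M²⁹ = M since 29 is odd.

[[2, 1], [-3, -2]]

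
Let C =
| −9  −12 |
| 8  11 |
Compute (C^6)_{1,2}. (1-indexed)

tr C = 2 and det C = −3, so the characteristic polynomial is λ² − (2)λ + (−3) with roots 3 and −1.
Eigenvectors give P = [[−1, 3], [1, −2]] with P⁻¹ = [[2, 3], [1, 1]], and C = P·diag(3, −1)·P⁻¹.
Then C^6 = P·diag(729, 1)·P⁻¹ = [[−729, 3], [729, −2]] · [[2, 3], [1, 1]] = [[−1455, −2184], [1456, 2185]].

−2184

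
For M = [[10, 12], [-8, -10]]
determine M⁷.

tr M = 0 and det M = -4, so the characteristic polynomial is λ² − (0)λ + (-4) with roots -2 and 2.
Eigenvectors give P = [[1, 3], [-1, -2]] with P⁻¹ = [[-2, -3], [1, 1]], and M = P·diag(-2, 2)·P⁻¹.
Then M⁷ = P·diag(-128, 128)·P⁻¹ = [[-128, 384], [128, -256]] · [[-2, -3], [1, 1]] = [[640, 768], [-512, -640]].

[[640, 768], [-512, -640]]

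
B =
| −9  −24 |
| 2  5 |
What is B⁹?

[[−78729, −236184], [19682, 59045]]

tr B = −4 and det B = 3, so the characteristic polynomial is λ² − (−4)λ + (3) with roots −3 and −1.
Eigenvectors give P = [[−4, −3], [1, 1]] with P⁻¹ = [[−1, −3], [1, 4]], and B = P·diag(−3, −1)·P⁻¹.
Then B⁹ = P·diag(−19683, −1)·P⁻¹ = [[78732, 3], [−19683, −1]] · [[−1, −3], [1, 4]] = [[−78729, −236184], [19682, 59045]].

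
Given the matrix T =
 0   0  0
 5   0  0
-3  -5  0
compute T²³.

T is strictly triangular, hence nilpotent: T³ = 0, so T²³ = 0.

[[0, 0, 0], [0, 0, 0], [0, 0, 0]]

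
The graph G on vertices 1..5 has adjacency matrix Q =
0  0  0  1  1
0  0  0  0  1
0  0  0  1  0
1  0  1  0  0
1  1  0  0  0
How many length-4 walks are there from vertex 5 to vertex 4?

4

The number of length-4 walks from vertex 5 to vertex 4 is entry (5,4) of Q^4, where Q is the adjacency matrix.
Q^2 = [[2, 1, 1, 0, 0], [1, 1, 0, 0, 0], [1, 0, 1, 0, 0], [0, 0, 0, 2, 1], [0, 0, 0, 1, 2]]
Q^3 = [[0, 0, 0, 3, 3], [0, 0, 0, 1, 2], [0, 0, 0, 2, 1], [3, 1, 2, 0, 0], [3, 2, 1, 0, 0]]
Q^4 = [[6, 3, 3, 0, 0], [3, 2, 1, 0, 0], [3, 1, 2, 0, 0], [0, 0, 0, 5, 4], [0, 0, 0, 4, 5]]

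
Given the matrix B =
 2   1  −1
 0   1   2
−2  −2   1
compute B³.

[[14, 13, 3], [−16, −15, 2], [−10, −10, −7]]

B² = [[6, 5, −1], [−4, −3, 4], [−6, −6, −1]]
B³ = [[14, 13, 3], [−16, −15, 2], [−10, −10, −7]]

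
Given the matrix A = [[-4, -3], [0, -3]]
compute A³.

A² = [[16, 21], [0, 9]]
A³ = [[-64, -111], [0, -27]]

[[-64, -111], [0, -27]]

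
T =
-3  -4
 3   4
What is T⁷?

[[-3, -4], [3, 4]]

T² = T (a projection; rank 1, trace 1), so T⁷ = T.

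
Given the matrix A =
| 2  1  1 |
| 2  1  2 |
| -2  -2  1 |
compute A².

[[4, 1, 5], [2, -1, 6], [-10, -6, -5]]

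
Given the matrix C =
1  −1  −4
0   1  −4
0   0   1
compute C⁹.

C = I + N where N = [[0, −1, −4], [0, 0, −4], [0, 0, 0]] is strictly upper-triangular, so N³ = 0.
(I + N)⁹ = I + 9·N + 36·N² = [[1, −9, 108], [0, 1, −36], [0, 0, 1]].

[[1, −9, 108], [0, 1, −36], [0, 0, 1]]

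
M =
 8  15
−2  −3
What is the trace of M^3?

tr M = 5 and det M = 6, so the characteristic polynomial is λ² − (5)λ + (6) with roots 3 and 2.
Eigenvectors give P = [[−3, −5], [1, 2]] with P⁻¹ = [[−2, −5], [1, 3]], and M = P·diag(3, 2)·P⁻¹.
Then M^3 = P·diag(27, 8)·P⁻¹ = [[−81, −40], [27, 16]] · [[−2, −5], [1, 3]] = [[122, 285], [−38, −87]].

35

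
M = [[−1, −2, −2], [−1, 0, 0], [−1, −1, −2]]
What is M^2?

[[5, 4, 6], [1, 2, 2], [4, 4, 6]]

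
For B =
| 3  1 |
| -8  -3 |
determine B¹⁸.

B² = I (check: tr B = 0 and det B = -1), so B¹⁸ = I since 18 is even.

[[1, 0], [0, 1]]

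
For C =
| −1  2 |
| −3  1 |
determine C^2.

[[−5, 0], [0, −5]]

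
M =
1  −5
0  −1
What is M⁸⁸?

M² = I (check: tr M = 0 and det M = −1), so M⁸⁸ = I since 88 is even.

[[1, 0], [0, 1]]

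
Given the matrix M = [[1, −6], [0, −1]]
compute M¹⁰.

M² = I (check: tr M = 0 and det M = −1), so M¹⁰ = I since 10 is even.

[[1, 0], [0, 1]]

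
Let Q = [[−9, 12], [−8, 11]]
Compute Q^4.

[[−159, 240], [−160, 241]]

tr Q = 2 and det Q = −3, so the characteristic polynomial is λ² − (2)λ + (−3) with roots −1 and 3.
Eigenvectors give P = [[−3, −1], [−2, −1]] with P⁻¹ = [[−1, 1], [2, −3]], and Q = P·diag(−1, 3)·P⁻¹.
Then Q^4 = P·diag(1, 81)·P⁻¹ = [[−3, −81], [−2, −81]] · [[−1, 1], [2, −3]] = [[−159, 240], [−160, 241]].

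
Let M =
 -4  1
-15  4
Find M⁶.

[[1, 0], [0, 1]]

M² = I (check: tr M = 0 and det M = -1), so M⁶ = I since 6 is even.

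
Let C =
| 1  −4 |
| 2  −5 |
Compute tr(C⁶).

tr C = −4 and det C = 3, so the characteristic polynomial is λ² − (−4)λ + (3) with roots −3 and −1.
Eigenvectors give P = [[1, −2], [1, −1]] with P⁻¹ = [[−1, 2], [−1, 1]], and C = P·diag(−3, −1)·P⁻¹.
Then C⁶ = P·diag(729, 1)·P⁻¹ = [[729, −2], [729, −1]] · [[−1, 2], [−1, 1]] = [[−727, 1456], [−728, 1457]].

730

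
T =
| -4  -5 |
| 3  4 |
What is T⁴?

[[1, 0], [0, 1]]

T² = I (check: tr T = 0 and det T = -1), so T⁴ = I since 4 is even.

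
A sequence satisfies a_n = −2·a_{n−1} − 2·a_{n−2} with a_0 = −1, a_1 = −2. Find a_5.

8

With companion matrix A = [[−2, −2], [1, 0]], [a_n, a_{n−1}]ᵀ = A·[a_{n−1}, a_{n−2}]ᵀ, so [a_5, a_4]ᵀ = A^4·[a_1, a_0]ᵀ.
A^4 = [[−4, 0], [0, −4]], giving [a_5, a_4]ᵀ = [[8], [4]].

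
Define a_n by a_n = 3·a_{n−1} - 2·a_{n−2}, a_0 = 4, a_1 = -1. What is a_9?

-2551

With companion matrix C = [[3, -2], [1, 0]], [a_n, a_{n−1}]ᵀ = C·[a_{n−1}, a_{n−2}]ᵀ, so [a_9, a_8]ᵀ = C^8·[a_1, a_0]ᵀ.
C^8 = [[511, -510], [255, -254]], giving [a_9, a_8]ᵀ = [[-2551], [-1271]].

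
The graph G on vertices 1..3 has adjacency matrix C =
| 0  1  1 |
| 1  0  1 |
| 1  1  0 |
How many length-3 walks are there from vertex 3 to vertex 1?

3

The number of length-3 walks from vertex 3 to vertex 1 is entry (3,1) of C³, where C is the adjacency matrix.
C² = [[2, 1, 1], [1, 2, 1], [1, 1, 2]]
C³ = [[2, 3, 3], [3, 2, 3], [3, 3, 2]]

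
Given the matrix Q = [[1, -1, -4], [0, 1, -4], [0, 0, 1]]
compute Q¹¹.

[[1, -11, 176], [0, 1, -44], [0, 0, 1]]

Q = I + N where N = [[0, -1, -4], [0, 0, -4], [0, 0, 0]] is strictly upper-triangular, so N³ = 0.
(I + N)¹¹ = I + 11·N + 55·N² = [[1, -11, 176], [0, 1, -44], [0, 0, 1]].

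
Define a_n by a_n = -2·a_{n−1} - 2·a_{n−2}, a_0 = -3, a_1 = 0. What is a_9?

0

With companion matrix B = [[-2, -2], [1, 0]], [a_n, a_{n−1}]ᵀ = B·[a_{n−1}, a_{n−2}]ᵀ, so [a_9, a_8]ᵀ = B⁸·[a_1, a_0]ᵀ.
B⁸ = [[16, 0], [0, 16]], giving [a_9, a_8]ᵀ = [[0], [-48]].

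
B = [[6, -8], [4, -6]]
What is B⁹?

[[1536, -2048], [1024, -1536]]

tr B = 0 and det B = -4, so the characteristic polynomial is λ² − (0)λ + (-4) with roots -2 and 2.
Eigenvectors give P = [[-1, 2], [-1, 1]] with P⁻¹ = [[1, -2], [1, -1]], and B = P·diag(-2, 2)·P⁻¹.
Then B⁹ = P·diag(-512, 512)·P⁻¹ = [[512, 1024], [512, 512]] · [[1, -2], [1, -1]] = [[1536, -2048], [1024, -1536]].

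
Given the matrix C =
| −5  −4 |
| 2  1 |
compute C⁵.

[[−485, −484], [242, 241]]

tr C = −4 and det C = 3, so the characteristic polynomial is λ² − (−4)λ + (3) with roots −3 and −1.
Eigenvectors give P = [[2, −1], [−1, 1]] with P⁻¹ = [[1, 1], [1, 2]], and C = P·diag(−3, −1)·P⁻¹.
Then C⁵ = P·diag(−243, −1)·P⁻¹ = [[−486, 1], [243, −1]] · [[1, 1], [1, 2]] = [[−485, −484], [242, 241]].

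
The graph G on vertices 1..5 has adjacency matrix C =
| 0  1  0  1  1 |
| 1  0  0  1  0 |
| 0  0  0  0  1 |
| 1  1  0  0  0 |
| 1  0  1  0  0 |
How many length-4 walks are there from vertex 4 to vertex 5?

The number of length-4 walks from vertex 4 to vertex 5 is entry (4,5) of C⁴, where C is the adjacency matrix.
C² = [[3, 1, 1, 1, 0], [1, 2, 0, 1, 1], [1, 0, 1, 0, 0], [1, 1, 0, 2, 1], [0, 1, 0, 1, 2]]
C³ = [[2, 4, 0, 4, 4], [4, 2, 1, 3, 1], [0, 1, 0, 1, 2], [4, 3, 1, 2, 1], [4, 1, 2, 1, 0]]
C⁴ = [[12, 6, 4, 6, 2], [6, 7, 1, 6, 5], [4, 1, 2, 1, 0], [6, 6, 1, 7, 5], [2, 5, 0, 5, 6]]

5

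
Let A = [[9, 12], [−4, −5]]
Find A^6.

[[2913, 4368], [−1456, −2183]]

tr A = 4 and det A = 3, so the characteristic polynomial is λ² − (4)λ + (3) with roots 1 and 3.
Eigenvectors give P = [[−3, −2], [2, 1]] with P⁻¹ = [[1, 2], [−2, −3]], and A = P·diag(1, 3)·P⁻¹.
Then A^6 = P·diag(1, 729)·P⁻¹ = [[−3, −1458], [2, 729]] · [[1, 2], [−2, −3]] = [[2913, 4368], [−1456, −2183]].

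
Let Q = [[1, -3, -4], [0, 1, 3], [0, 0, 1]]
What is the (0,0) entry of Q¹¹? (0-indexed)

1

Q = I + N where N = [[0, -3, -4], [0, 0, 3], [0, 0, 0]] is strictly upper-triangular, so N³ = 0.
(I + N)¹¹ = I + 11·N + 55·N² = [[1, -33, -539], [0, 1, 33], [0, 0, 1]].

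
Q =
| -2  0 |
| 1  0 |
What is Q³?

[[-8, 0], [4, 0]]

Q² = [[4, 0], [-2, 0]]
Q³ = [[-8, 0], [4, 0]]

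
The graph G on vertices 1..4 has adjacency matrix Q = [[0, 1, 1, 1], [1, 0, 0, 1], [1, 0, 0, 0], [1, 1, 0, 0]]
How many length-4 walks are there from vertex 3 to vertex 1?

2

The number of length-4 walks from vertex 3 to vertex 1 is entry (3,1) of Q⁴, where Q is the adjacency matrix.
Q² = [[3, 1, 0, 1], [1, 2, 1, 1], [0, 1, 1, 1], [1, 1, 1, 2]]
Q³ = [[2, 4, 3, 4], [4, 2, 1, 3], [3, 1, 0, 1], [4, 3, 1, 2]]
Q⁴ = [[11, 6, 2, 6], [6, 7, 4, 6], [2, 4, 3, 4], [6, 6, 4, 7]]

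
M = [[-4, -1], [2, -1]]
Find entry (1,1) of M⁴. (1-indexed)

146

tr M = -5 and det M = 6, so the characteristic polynomial is λ² − (-5)λ + (6) with roots -2 and -3.
Eigenvectors give P = [[1, 1], [-2, -1]] with P⁻¹ = [[-1, -1], [2, 1]], and M = P·diag(-2, -3)·P⁻¹.
Then M⁴ = P·diag(16, 81)·P⁻¹ = [[16, 81], [-32, -81]] · [[-1, -1], [2, 1]] = [[146, 65], [-130, -49]].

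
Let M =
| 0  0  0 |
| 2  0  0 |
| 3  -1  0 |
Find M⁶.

M is strictly triangular, hence nilpotent: M³ = 0, so M⁶ = 0.

[[0, 0, 0], [0, 0, 0], [0, 0, 0]]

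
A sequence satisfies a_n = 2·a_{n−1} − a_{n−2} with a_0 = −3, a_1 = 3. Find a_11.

With companion matrix C = [[2, −1], [1, 0]], [a_n, a_{n−1}]ᵀ = C·[a_{n−1}, a_{n−2}]ᵀ, so [a_11, a_10]ᵀ = C¹⁰·[a_1, a_0]ᵀ.
C¹⁰ = [[11, −10], [10, −9]], giving [a_11, a_10]ᵀ = [[63], [57]].

63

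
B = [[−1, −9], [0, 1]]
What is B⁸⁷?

B² = I (check: tr B = 0 and det B = −1), so B⁸⁷ = B since 87 is odd.

[[−1, −9], [0, 1]]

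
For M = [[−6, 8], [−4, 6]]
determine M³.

tr M = 0 and det M = −4, so the characteristic polynomial is λ² − (0)λ + (−4) with roots −2 and 2.
Eigenvectors give P = [[2, −1], [1, −1]] with P⁻¹ = [[1, −1], [1, −2]], and M = P·diag(−2, 2)·P⁻¹.
Then M³ = P·diag(−8, 8)·P⁻¹ = [[−16, −8], [−8, −8]] · [[1, −1], [1, −2]] = [[−24, 32], [−16, 24]].

[[−24, 32], [−16, 24]]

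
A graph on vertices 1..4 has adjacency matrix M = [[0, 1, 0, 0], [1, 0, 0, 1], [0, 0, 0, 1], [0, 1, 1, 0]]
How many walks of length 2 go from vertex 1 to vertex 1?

The number of length-2 walks from vertex 1 to vertex 1 is entry (1,1) of M², where M is the adjacency matrix.
M² = [[1, 0, 0, 1], [0, 2, 1, 0], [0, 1, 1, 0], [1, 0, 0, 2]]

1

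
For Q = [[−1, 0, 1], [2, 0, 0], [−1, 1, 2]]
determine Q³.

[[1, 1, 2], [0, 2, 2], [0, 3, 7]]

Q² = [[0, 1, 1], [−2, 0, 2], [1, 2, 3]]
Q³ = [[1, 1, 2], [0, 2, 2], [0, 3, 7]]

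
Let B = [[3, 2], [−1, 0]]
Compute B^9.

tr B = 3 and det B = 2, so the characteristic polynomial is λ² − (3)λ + (2) with roots 2 and 1.
Eigenvectors give P = [[2, −1], [−1, 1]] with P⁻¹ = [[1, 1], [1, 2]], and B = P·diag(2, 1)·P⁻¹.
Then B^9 = P·diag(512, 1)·P⁻¹ = [[1024, −1], [−512, 1]] · [[1, 1], [1, 2]] = [[1023, 1022], [−511, −510]].

[[1023, 1022], [−511, −510]]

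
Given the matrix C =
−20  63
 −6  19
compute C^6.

[[442, −1323], [126, −377]]

tr C = −1 and det C = −2, so the characteristic polynomial is λ² − (−1)λ + (−2) with roots 1 and −2.
Eigenvectors give P = [[3, 7], [1, 2]] with P⁻¹ = [[−2, 7], [1, −3]], and C = P·diag(1, −2)·P⁻¹.
Then C^6 = P·diag(1, 64)·P⁻¹ = [[3, 448], [1, 128]] · [[−2, 7], [1, −3]] = [[442, −1323], [126, −377]].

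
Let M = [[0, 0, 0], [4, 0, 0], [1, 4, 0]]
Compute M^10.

[[0, 0, 0], [0, 0, 0], [0, 0, 0]]

M is strictly triangular, hence nilpotent: M^3 = 0, so M^10 = 0.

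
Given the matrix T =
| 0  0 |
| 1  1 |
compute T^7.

[[0, 0], [1, 1]]

T² = T (a projection; rank 1, trace 1), so T^7 = T.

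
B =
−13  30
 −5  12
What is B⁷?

tr B = −1 and det B = −6, so the characteristic polynomial is λ² − (−1)λ + (−6) with roots −3 and 2.
Eigenvectors give P = [[3, −2], [1, −1]] with P⁻¹ = [[1, −2], [1, −3]], and B = P·diag(−3, 2)·P⁻¹.
Then B⁷ = P·diag(−2187, 128)·P⁻¹ = [[−6561, −256], [−2187, −128]] · [[1, −2], [1, −3]] = [[−6817, 13890], [−2315, 4758]].

[[−6817, 13890], [−2315, 4758]]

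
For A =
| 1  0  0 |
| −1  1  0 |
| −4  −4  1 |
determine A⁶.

A = I + N where N = [[0, 0, 0], [−1, 0, 0], [−4, −4, 0]] is strictly lower-triangular, so N³ = 0.
(I + N)⁶ = I + 6·N + 15·N² = [[1, 0, 0], [−6, 1, 0], [36, −24, 1]].

[[1, 0, 0], [−6, 1, 0], [36, −24, 1]]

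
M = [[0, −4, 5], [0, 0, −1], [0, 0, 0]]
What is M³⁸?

[[0, 0, 0], [0, 0, 0], [0, 0, 0]]

M is strictly triangular, hence nilpotent: M³ = 0, so M³⁸ = 0.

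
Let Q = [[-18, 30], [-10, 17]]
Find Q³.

[[-132, 210], [-70, 113]]

tr Q = -1 and det Q = -6, so the characteristic polynomial is λ² − (-1)λ + (-6) with roots -3 and 2.
Eigenvectors give P = [[2, -3], [1, -2]] with P⁻¹ = [[2, -3], [1, -2]], and Q = P·diag(-3, 2)·P⁻¹.
Then Q³ = P·diag(-27, 8)·P⁻¹ = [[-54, -24], [-27, -16]] · [[2, -3], [1, -2]] = [[-132, 210], [-70, 113]].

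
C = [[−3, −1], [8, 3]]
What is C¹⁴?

C² = I (check: tr C = 0 and det C = −1), so C¹⁴ = I since 14 is even.

[[1, 0], [0, 1]]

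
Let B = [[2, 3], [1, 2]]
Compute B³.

B² = [[7, 12], [4, 7]]
B³ = [[26, 45], [15, 26]]

[[26, 45], [15, 26]]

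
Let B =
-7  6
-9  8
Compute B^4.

tr B = 1 and det B = -2, so the characteristic polynomial is λ² − (1)λ + (-2) with roots 2 and -1.
Eigenvectors give P = [[2, -1], [3, -1]] with P⁻¹ = [[-1, 1], [-3, 2]], and B = P·diag(2, -1)·P⁻¹.
Then B^4 = P·diag(16, 1)·P⁻¹ = [[32, -1], [48, -1]] · [[-1, 1], [-3, 2]] = [[-29, 30], [-45, 46]].

[[-29, 30], [-45, 46]]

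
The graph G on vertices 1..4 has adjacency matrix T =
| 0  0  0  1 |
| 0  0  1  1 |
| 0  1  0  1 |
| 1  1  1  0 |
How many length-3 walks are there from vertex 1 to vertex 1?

0

The number of length-3 walks from vertex 1 to vertex 1 is entry (1,1) of T³, where T is the adjacency matrix.
T² = [[1, 1, 1, 0], [1, 2, 1, 1], [1, 1, 2, 1], [0, 1, 1, 3]]
T³ = [[0, 1, 1, 3], [1, 2, 3, 4], [1, 3, 2, 4], [3, 4, 4, 2]]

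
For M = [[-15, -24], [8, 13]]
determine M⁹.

tr M = -2 and det M = -3, so the characteristic polynomial is λ² − (-2)λ + (-3) with roots -3 and 1.
Eigenvectors give P = [[-2, 3], [1, -2]] with P⁻¹ = [[-2, -3], [-1, -2]], and M = P·diag(-3, 1)·P⁻¹.
Then M⁹ = P·diag(-19683, 1)·P⁻¹ = [[39366, 3], [-19683, -2]] · [[-2, -3], [-1, -2]] = [[-78735, -118104], [39368, 59053]].

[[-78735, -118104], [39368, 59053]]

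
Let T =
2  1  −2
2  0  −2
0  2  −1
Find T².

[[6, −2, −4], [4, −2, −2], [4, −2, −3]]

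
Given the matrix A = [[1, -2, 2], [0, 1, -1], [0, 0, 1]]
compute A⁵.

A = I + N where N = [[0, -2, 2], [0, 0, -1], [0, 0, 0]] is strictly upper-triangular, so N³ = 0.
(I + N)⁵ = I + 5·N + 10·N² = [[1, -10, 30], [0, 1, -5], [0, 0, 1]].

[[1, -10, 30], [0, 1, -5], [0, 0, 1]]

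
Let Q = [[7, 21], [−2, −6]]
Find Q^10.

[[7, 21], [−2, −6]]

Q² = Q (a projection; rank 1, trace 1), so Q^10 = Q.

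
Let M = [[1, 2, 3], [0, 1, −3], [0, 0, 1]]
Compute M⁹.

M = I + N where N = [[0, 2, 3], [0, 0, −3], [0, 0, 0]] is strictly upper-triangular, so N³ = 0.
(I + N)⁹ = I + 9·N + 36·N² = [[1, 18, −189], [0, 1, −27], [0, 0, 1]].

[[1, 18, −189], [0, 1, −27], [0, 0, 1]]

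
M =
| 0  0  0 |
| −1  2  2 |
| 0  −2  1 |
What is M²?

[[0, 0, 0], [−2, 0, 6], [2, −6, −3]]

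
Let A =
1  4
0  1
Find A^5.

A = I + N where N = [[0, 4], [0, 0]] is strictly upper-triangular, so N^2 = 0.
(I + N)^5 = I + 5·N = [[1, 20], [0, 1]].

[[1, 20], [0, 1]]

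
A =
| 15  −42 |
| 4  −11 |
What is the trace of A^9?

19684

tr A = 4 and det A = 3, so the characteristic polynomial is λ² − (4)λ + (3) with roots 1 and 3.
Eigenvectors give P = [[−3, −7], [−1, −2]] with P⁻¹ = [[2, −7], [−1, 3]], and A = P·diag(1, 3)·P⁻¹.
Then A^9 = P·diag(1, 19683)·P⁻¹ = [[−3, −137781], [−1, −39366]] · [[2, −7], [−1, 3]] = [[137775, −413322], [39364, −118091]].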